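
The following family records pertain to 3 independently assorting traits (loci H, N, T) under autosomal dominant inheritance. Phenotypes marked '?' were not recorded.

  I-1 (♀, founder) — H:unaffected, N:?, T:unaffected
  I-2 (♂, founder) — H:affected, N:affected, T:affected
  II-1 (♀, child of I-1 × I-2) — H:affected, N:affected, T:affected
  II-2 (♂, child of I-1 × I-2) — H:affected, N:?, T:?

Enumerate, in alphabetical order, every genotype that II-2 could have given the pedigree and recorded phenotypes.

H/I-1 un ·: hh
H/I-2 aff ·: Hh|HH
H/II-1 aff I-1×I-2: Hh
H/II-2 aff I-1×I-2: Hh
⇒ H over [I-1,I-2,II-1,II-2]: 2 consistent
N/I-1 ? ·: nn|Nn|NN
N/I-2 aff ·: Nn|NN
N/II-1 aff I-1×I-2: Nn|NN
N/II-2 ? I-1×I-2: nn|Nn|NN
⇒ N over [I-1,I-2,II-1,II-2]: 18 consistent
T/I-1 un ·: tt
T/I-2 aff ·: Tt|TT
T/II-1 aff I-1×I-2: Tt
T/II-2 ? I-1×I-2: tt|Tt
⇒ T over [I-1,I-2,II-1,II-2]: 3 consistent

II-2 ∈ {Hh NN Tt, Hh NN tt, Hh Nn Tt, Hh Nn tt, Hh nn Tt, Hh nn tt}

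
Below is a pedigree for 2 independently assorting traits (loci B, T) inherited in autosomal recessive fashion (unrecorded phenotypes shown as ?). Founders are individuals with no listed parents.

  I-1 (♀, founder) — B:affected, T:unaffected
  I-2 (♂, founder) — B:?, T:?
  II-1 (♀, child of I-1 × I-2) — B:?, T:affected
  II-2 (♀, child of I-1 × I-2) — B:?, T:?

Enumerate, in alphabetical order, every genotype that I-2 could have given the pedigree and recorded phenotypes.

B/I-1 aff ·: bb
B/I-2 ? ·: BB|Bb|bb
B/II-1 ? I-1×I-2: Bb|bb
B/II-2 ? I-1×I-2: Bb|bb
⇒ B over [I-1,I-2,II-1,II-2]: 6 consistent
T/I-1 un ·: Tt
T/I-2 ? ·: Tt|tt
T/II-1 aff I-1×I-2: tt
T/II-2 ? I-1×I-2: TT|Tt|tt
⇒ T over [I-1,I-2,II-1,II-2]: 5 consistent

I-2 ∈ {BB Tt, BB tt, Bb Tt, Bb tt, bb Tt, bb tt}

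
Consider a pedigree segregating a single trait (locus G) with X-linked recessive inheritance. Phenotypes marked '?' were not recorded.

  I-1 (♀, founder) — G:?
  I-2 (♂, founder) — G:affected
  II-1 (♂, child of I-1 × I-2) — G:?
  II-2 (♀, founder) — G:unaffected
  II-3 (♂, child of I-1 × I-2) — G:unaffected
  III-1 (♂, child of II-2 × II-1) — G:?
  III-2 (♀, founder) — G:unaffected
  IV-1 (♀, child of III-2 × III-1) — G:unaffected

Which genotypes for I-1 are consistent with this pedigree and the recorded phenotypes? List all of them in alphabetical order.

G/I-1 ? ·: X^GX^G|X^GX^g
G/I-2 aff ·: X^gY
G/II-1 ? I-1×I-2: X^GY|X^gY
G/II-2 un ·: X^GX^G|X^GX^g
G/II-3 un I-1×I-2: X^GY
G/III-1 ? II-2×II-1: X^GY|X^gY
G/III-2 un ·: X^GX^G|X^GX^g
G/IV-1 un III-2×III-1: X^GX^G|X^GX^g
⇒ G over [I-1,I-2,II-1,II-2,II-3,III-1,III-2,IV-1]: 24 consistent

I-1 ∈ {X^GX^G, X^GX^g}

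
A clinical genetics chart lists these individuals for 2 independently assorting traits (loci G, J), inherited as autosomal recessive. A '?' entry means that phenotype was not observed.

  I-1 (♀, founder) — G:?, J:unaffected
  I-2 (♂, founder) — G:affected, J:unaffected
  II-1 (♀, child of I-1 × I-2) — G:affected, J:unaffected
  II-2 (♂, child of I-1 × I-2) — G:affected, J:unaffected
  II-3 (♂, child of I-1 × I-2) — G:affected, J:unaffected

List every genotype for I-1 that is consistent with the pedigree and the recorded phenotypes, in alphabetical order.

I-1 ∈ {Gg JJ, Gg Jj, gg JJ, gg Jj}

G/I-1 ? ·: Gg|gg
G/I-2 aff ·: gg
G/II-1 aff I-1×I-2: gg
G/II-2 aff I-1×I-2: gg
G/II-3 aff I-1×I-2: gg
⇒ G over [I-1,I-2,II-1,II-2,II-3]: 2 consistent
J/I-1 un ·: JJ|Jj
J/I-2 un ·: JJ|Jj
J/II-1 un I-1×I-2: JJ|Jj
J/II-2 un I-1×I-2: JJ|Jj
J/II-3 un I-1×I-2: JJ|Jj
⇒ J over [I-1,I-2,II-1,II-2,II-3]: 25 consistent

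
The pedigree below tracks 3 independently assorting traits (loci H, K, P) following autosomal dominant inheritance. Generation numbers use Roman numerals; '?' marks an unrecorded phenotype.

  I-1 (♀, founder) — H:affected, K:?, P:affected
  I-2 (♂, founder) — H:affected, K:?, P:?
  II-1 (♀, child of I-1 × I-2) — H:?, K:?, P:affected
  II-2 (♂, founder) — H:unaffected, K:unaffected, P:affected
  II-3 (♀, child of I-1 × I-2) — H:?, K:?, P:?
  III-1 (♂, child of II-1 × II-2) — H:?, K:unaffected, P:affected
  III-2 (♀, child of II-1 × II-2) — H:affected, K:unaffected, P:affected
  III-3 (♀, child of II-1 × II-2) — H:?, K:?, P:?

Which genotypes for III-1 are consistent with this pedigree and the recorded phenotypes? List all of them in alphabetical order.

III-1 ∈ {Hh kk PP, Hh kk Pp, hh kk PP, hh kk Pp}

H/I-1 aff ·: Hh|HH
H/I-2 aff ·: Hh|HH
H/II-1 ? I-1×I-2: Hh|HH
H/II-2 un ·: hh
H/II-3 ? I-1×I-2: hh|Hh|HH
H/III-1 ? II-1×II-2: hh|Hh
H/III-2 aff II-1×II-2: Hh
H/III-3 ? II-1×II-2: hh|Hh
⇒ H over [I-1,I-2,II-1,II-2,II-3,III-1,III-2,III-3]: 36 consistent
K/I-1 ? ·: kk|Kk|KK
K/I-2 ? ·: kk|Kk|KK
K/II-1 ? I-1×I-2: kk|Kk
K/II-2 un ·: kk
K/II-3 ? I-1×I-2: kk|Kk|KK
K/III-1 un II-1×II-2: kk
K/III-2 un II-1×II-2: kk
K/III-3 ? II-1×II-2: kk|Kk
⇒ K over [I-1,I-2,II-1,II-2,II-3,III-1,III-2,III-3]: 34 consistent
P/I-1 aff ·: Pp|PP
P/I-2 ? ·: pp|Pp|PP
P/II-1 aff I-1×I-2: Pp|PP
P/II-2 aff ·: Pp|PP
P/II-3 ? I-1×I-2: pp|Pp|PP
P/III-1 aff II-1×II-2: Pp|PP
P/III-2 aff II-1×II-2: Pp|PP
P/III-3 ? II-1×II-2: pp|Pp|PP
⇒ P over [I-1,I-2,II-1,II-2,II-3,III-1,III-2,III-3]: 272 consistent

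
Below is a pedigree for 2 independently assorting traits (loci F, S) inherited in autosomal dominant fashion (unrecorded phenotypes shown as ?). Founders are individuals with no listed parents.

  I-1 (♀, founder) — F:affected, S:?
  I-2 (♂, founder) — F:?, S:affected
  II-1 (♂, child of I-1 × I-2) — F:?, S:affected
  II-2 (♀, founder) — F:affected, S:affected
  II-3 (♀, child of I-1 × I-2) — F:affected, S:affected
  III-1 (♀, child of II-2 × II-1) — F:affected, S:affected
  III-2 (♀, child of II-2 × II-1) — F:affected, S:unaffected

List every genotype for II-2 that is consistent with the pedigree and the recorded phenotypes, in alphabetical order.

II-2 ∈ {FF Ss, Ff Ss}

F/I-1 aff ·: Ff|FF
F/I-2 ? ·: ff|Ff|FF
F/II-1 ? I-1×I-2: ff|Ff|FF
F/II-2 aff ·: Ff|FF
F/II-3 aff I-1×I-2: Ff|FF
F/III-1 aff II-2×II-1: Ff|FF
F/III-2 aff II-2×II-1: Ff|FF
⇒ F over [I-1,I-2,II-1,II-2,II-3,III-1,III-2]: 105 consistent
S/I-1 ? ·: ss|Ss|SS
S/I-2 aff ·: Ss|SS
S/II-1 aff I-1×I-2: Ss
S/II-2 aff ·: Ss
S/II-3 aff I-1×I-2: Ss|SS
S/III-1 aff II-2×II-1: Ss|SS
S/III-2 un II-2×II-1: ss
⇒ S over [I-1,I-2,II-1,II-2,II-3,III-1,III-2]: 16 consistent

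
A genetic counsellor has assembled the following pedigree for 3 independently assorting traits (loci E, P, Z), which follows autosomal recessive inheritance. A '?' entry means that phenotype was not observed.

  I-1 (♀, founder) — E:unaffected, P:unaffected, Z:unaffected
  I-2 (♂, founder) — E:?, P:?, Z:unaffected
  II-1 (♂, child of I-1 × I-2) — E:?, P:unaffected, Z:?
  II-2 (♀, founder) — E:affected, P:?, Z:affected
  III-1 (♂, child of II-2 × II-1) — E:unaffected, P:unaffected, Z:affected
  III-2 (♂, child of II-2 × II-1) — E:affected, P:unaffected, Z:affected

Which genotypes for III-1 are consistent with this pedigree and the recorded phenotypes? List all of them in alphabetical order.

E/I-1 un ·: EE|Ee
E/I-2 ? ·: EE|Ee|ee
E/II-1 ? I-1×I-2: Ee
E/II-2 aff ·: ee
E/III-1 un II-2×II-1: Ee
E/III-2 aff II-2×II-1: ee
⇒ E over [I-1,I-2,II-1,II-2,III-1,III-2]: 5 consistent
P/I-1 un ·: PP|Pp
P/I-2 ? ·: PP|Pp|pp
P/II-1 un I-1×I-2: PP|Pp
P/II-2 ? ·: PP|Pp|pp
P/III-1 un II-2×II-1: PP|Pp
P/III-2 un II-2×II-1: PP|Pp
⇒ P over [I-1,I-2,II-1,II-2,III-1,III-2]: 69 consistent
Z/I-1 un ·: ZZ|Zz
Z/I-2 un ·: ZZ|Zz
Z/II-1 ? I-1×I-2: Zz|zz
Z/II-2 aff ·: zz
Z/III-1 aff II-2×II-1: zz
Z/III-2 aff II-2×II-1: zz
⇒ Z over [I-1,I-2,II-1,II-2,III-1,III-2]: 4 consistent

III-1 ∈ {Ee PP zz, Ee Pp zz}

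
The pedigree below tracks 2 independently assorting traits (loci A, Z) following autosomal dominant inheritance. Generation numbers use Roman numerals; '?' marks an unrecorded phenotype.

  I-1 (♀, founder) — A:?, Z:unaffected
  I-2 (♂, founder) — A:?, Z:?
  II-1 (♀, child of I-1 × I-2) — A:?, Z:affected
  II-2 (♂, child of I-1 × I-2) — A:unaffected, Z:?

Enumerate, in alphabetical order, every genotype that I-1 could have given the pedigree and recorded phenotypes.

I-1 ∈ {Aa zz, aa zz}

A/I-1 ? ·: aa|Aa
A/I-2 ? ·: aa|Aa
A/II-1 ? I-1×I-2: aa|Aa|AA
A/II-2 un I-1×I-2: aa
⇒ A over [I-1,I-2,II-1,II-2]: 8 consistent
Z/I-1 un ·: zz
Z/I-2 ? ·: Zz|ZZ
Z/II-1 aff I-1×I-2: Zz
Z/II-2 ? I-1×I-2: zz|Zz
⇒ Z over [I-1,I-2,II-1,II-2]: 3 consistent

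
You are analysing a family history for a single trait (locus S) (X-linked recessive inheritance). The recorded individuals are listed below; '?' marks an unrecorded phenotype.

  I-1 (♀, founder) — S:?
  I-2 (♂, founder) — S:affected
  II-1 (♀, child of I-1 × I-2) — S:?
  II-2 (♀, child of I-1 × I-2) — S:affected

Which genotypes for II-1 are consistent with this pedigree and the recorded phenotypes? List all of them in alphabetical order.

II-1 ∈ {X^SX^s, X^sX^s}

S/I-1 ? ·: X^SX^s|X^sX^s
S/I-2 aff ·: X^sY
S/II-1 ? I-1×I-2: X^SX^s|X^sX^s
S/II-2 aff I-1×I-2: X^sX^s
⇒ S over [I-1,I-2,II-1,II-2]: 3 consistent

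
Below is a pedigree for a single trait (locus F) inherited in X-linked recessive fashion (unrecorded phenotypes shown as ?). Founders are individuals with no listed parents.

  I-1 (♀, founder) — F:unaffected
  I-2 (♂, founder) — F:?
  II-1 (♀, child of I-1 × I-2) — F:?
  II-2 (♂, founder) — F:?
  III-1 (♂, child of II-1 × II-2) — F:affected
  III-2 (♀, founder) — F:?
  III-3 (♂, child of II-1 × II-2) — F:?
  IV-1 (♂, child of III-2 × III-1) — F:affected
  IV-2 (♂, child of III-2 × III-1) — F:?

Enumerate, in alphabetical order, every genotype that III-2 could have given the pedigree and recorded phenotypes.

III-2 ∈ {X^FX^f, X^fX^f}

F/I-1 un ·: X^FX^F|X^FX^f
F/I-2 ? ·: X^FY|X^fY
F/II-1 ? I-1×I-2: X^FX^f|X^fX^f
F/II-2 ? ·: X^FY|X^fY
F/III-1 aff II-1×II-2: X^fY
F/III-2 ? ·: X^FX^f|X^fX^f
F/III-3 ? II-1×II-2: X^FY|X^fY
F/IV-1 aff III-2×III-1: X^fY
F/IV-2 ? III-2×III-1: X^FY|X^fY
⇒ F over [I-1,I-2,II-1,II-2,III-1,III-2,III-3,IV-1,IV-2]: 42 consistent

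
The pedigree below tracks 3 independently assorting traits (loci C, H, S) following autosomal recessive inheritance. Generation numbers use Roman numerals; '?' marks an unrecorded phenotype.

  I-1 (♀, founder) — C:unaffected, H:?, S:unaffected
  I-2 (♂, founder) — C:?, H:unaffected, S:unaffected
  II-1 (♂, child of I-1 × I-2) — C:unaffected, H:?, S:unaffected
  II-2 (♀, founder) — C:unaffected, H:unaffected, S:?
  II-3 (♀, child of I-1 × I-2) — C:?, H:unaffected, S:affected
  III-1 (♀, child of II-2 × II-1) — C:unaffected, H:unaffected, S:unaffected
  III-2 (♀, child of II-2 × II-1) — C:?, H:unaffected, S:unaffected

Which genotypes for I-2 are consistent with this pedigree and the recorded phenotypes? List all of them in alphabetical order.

I-2 ∈ {CC HH Ss, CC Hh Ss, Cc HH Ss, Cc Hh Ss, cc HH Ss, cc Hh Ss}

C/I-1 un ·: CC|Cc
C/I-2 ? ·: CC|Cc|cc
C/II-1 un I-1×I-2: CC|Cc
C/II-2 un ·: CC|Cc
C/II-3 ? I-1×I-2: CC|Cc|cc
C/III-1 un II-2×II-1: CC|Cc
C/III-2 ? II-2×II-1: CC|Cc|cc
⇒ C over [I-1,I-2,II-1,II-2,II-3,III-1,III-2]: 140 consistent
H/I-1 ? ·: HH|Hh|hh
H/I-2 un ·: HH|Hh
H/II-1 ? I-1×I-2: HH|Hh|hh
H/II-2 un ·: HH|Hh
H/II-3 un I-1×I-2: HH|Hh
H/III-1 un II-2×II-1: HH|Hh
H/III-2 un II-2×II-1: HH|Hh
⇒ H over [I-1,I-2,II-1,II-2,II-3,III-1,III-2]: 105 consistent
S/I-1 un ·: Ss
S/I-2 un ·: Ss
S/II-1 un I-1×I-2: SS|Ss
S/II-2 ? ·: SS|Ss|ss
S/II-3 aff I-1×I-2: ss
S/III-1 un II-2×II-1: SS|Ss
S/III-2 un II-2×II-1: SS|Ss
⇒ S over [I-1,I-2,II-1,II-2,II-3,III-1,III-2]: 15 consistent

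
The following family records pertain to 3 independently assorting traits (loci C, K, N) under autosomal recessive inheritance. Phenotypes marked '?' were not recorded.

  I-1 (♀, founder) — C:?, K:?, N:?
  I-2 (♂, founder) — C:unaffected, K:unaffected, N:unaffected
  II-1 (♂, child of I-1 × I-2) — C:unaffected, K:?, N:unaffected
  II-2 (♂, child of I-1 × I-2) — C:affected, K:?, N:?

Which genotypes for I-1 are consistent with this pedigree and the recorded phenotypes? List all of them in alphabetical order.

C/I-1 ? ·: Cc|cc
C/I-2 un ·: Cc
C/II-1 un I-1×I-2: CC|Cc
C/II-2 aff I-1×I-2: cc
⇒ C over [I-1,I-2,II-1,II-2]: 3 consistent
K/I-1 ? ·: KK|Kk|kk
K/I-2 un ·: KK|Kk
K/II-1 ? I-1×I-2: KK|Kk|kk
K/II-2 ? I-1×I-2: KK|Kk|kk
⇒ K over [I-1,I-2,II-1,II-2]: 23 consistent
N/I-1 ? ·: NN|Nn|nn
N/I-2 un ·: NN|Nn
N/II-1 un I-1×I-2: NN|Nn
N/II-2 ? I-1×I-2: NN|Nn|nn
⇒ N over [I-1,I-2,II-1,II-2]: 18 consistent

I-1 ∈ {Cc KK NN, Cc KK Nn, Cc KK nn, Cc Kk NN, Cc Kk Nn, Cc Kk nn, Cc kk NN, Cc kk Nn, Cc kk nn, cc KK NN, cc KK Nn, cc KK nn, cc Kk NN, cc Kk Nn, cc Kk nn, cc kk NN, cc kk Nn, cc kk nn}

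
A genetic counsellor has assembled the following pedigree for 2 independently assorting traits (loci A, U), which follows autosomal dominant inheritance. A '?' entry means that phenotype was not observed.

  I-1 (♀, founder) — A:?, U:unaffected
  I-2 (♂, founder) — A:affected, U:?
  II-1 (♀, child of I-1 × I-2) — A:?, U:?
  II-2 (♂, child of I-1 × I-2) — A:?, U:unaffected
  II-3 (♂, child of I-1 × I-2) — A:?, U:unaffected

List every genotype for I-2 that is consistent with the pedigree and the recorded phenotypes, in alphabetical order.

A/I-1 ? ·: aa|Aa|AA
A/I-2 aff ·: Aa|AA
A/II-1 ? I-1×I-2: aa|Aa|AA
A/II-2 ? I-1×I-2: aa|Aa|AA
A/II-3 ? I-1×I-2: aa|Aa|AA
⇒ A over [I-1,I-2,II-1,II-2,II-3]: 53 consistent
U/I-1 un ·: uu
U/I-2 ? ·: uu|Uu
U/II-1 ? I-1×I-2: uu|Uu
U/II-2 un I-1×I-2: uu
U/II-3 un I-1×I-2: uu
⇒ U over [I-1,I-2,II-1,II-2,II-3]: 3 consistent

I-2 ∈ {AA Uu, AA uu, Aa Uu, Aa uu}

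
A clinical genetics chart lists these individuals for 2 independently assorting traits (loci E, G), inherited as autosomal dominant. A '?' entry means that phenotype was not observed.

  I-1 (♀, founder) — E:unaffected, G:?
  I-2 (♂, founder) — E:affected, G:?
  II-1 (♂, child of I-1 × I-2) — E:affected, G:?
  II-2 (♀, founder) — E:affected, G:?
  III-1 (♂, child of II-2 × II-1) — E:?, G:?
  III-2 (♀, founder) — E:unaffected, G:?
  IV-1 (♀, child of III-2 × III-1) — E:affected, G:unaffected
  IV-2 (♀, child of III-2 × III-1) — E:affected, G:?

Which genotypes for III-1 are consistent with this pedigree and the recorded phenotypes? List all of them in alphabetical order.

III-1 ∈ {EE Gg, EE gg, Ee Gg, Ee gg}

E/I-1 un ·: ee
E/I-2 aff ·: Ee|EE
E/II-1 aff I-1×I-2: Ee
E/II-2 aff ·: Ee|EE
E/III-1 ? II-2×II-1: Ee|EE
E/III-2 un ·: ee
E/IV-1 aff III-2×III-1: Ee
E/IV-2 aff III-2×III-1: Ee
⇒ E over [I-1,I-2,II-1,II-2,III-1,III-2,IV-1,IV-2]: 8 consistent
G/I-1 ? ·: gg|Gg|GG
G/I-2 ? ·: gg|Gg|GG
G/II-1 ? I-1×I-2: gg|Gg|GG
G/II-2 ? ·: gg|Gg|GG
G/III-1 ? II-2×II-1: gg|Gg
G/III-2 ? ·: gg|Gg
G/IV-1 un III-2×III-1: gg
G/IV-2 ? III-2×III-1: gg|Gg|GG
⇒ G over [I-1,I-2,II-1,II-2,III-1,III-2,IV-1,IV-2]: 251 consistent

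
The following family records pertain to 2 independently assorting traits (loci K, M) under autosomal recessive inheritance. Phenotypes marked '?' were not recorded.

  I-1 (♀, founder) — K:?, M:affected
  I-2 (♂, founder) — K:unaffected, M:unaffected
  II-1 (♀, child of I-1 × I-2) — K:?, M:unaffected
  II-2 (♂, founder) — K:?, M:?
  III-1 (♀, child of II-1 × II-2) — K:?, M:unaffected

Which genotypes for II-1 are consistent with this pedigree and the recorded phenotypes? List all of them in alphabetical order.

K/I-1 ? ·: KK|Kk|kk
K/I-2 un ·: KK|Kk
K/II-1 ? I-1×I-2: KK|Kk|kk
K/II-2 ? ·: KK|Kk|kk
K/III-1 ? II-1×II-2: KK|Kk|kk
⇒ K over [I-1,I-2,II-1,II-2,III-1]: 59 consistent
M/I-1 aff ·: mm
M/I-2 un ·: MM|Mm
M/II-1 un I-1×I-2: Mm
M/II-2 ? ·: MM|Mm|mm
M/III-1 un II-1×II-2: MM|Mm
⇒ M over [I-1,I-2,II-1,II-2,III-1]: 10 consistent

II-1 ∈ {KK Mm, Kk Mm, kk Mm}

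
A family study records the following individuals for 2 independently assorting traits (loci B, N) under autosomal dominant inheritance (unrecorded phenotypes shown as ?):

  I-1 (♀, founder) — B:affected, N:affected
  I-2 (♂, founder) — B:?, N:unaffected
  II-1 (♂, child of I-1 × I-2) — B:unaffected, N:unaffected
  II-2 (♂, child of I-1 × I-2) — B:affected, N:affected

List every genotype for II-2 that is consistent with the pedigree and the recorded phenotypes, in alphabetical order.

II-2 ∈ {BB Nn, Bb Nn}

B/I-1 aff ·: Bb
B/I-2 ? ·: bb|Bb
B/II-1 un I-1×I-2: bb
B/II-2 aff I-1×I-2: Bb|BB
⇒ B over [I-1,I-2,II-1,II-2]: 3 consistent
N/I-1 aff ·: Nn
N/I-2 un ·: nn
N/II-1 un I-1×I-2: nn
N/II-2 aff I-1×I-2: Nn
⇒ N over [I-1,I-2,II-1,II-2]: 1 consistent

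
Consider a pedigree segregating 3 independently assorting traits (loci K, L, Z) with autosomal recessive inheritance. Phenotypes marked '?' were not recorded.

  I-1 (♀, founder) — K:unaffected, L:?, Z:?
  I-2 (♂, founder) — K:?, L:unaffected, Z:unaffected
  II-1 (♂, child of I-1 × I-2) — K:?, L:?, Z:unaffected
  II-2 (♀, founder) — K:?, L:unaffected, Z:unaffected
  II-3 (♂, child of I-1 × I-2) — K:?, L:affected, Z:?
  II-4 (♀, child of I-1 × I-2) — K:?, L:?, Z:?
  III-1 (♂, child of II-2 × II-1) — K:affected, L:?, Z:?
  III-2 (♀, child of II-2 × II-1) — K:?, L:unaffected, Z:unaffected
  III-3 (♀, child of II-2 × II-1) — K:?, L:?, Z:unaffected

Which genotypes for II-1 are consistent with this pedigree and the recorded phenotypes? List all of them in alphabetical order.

K/I-1 un ·: KK|Kk
K/I-2 ? ·: KK|Kk|kk
K/II-1 ? I-1×I-2: Kk|kk
K/II-2 ? ·: Kk|kk
K/II-3 ? I-1×I-2: KK|Kk|kk
K/II-4 ? I-1×I-2: KK|Kk|kk
K/III-1 aff II-2×II-1: kk
K/III-2 ? II-2×II-1: KK|Kk|kk
K/III-3 ? II-2×II-1: KK|Kk|kk
⇒ K over [I-1,I-2,II-1,II-2,II-3,II-4,III-1,III-2,III-3]: 351 consistent
L/I-1 ? ·: Ll|ll
L/I-2 un ·: Ll
L/II-1 ? I-1×I-2: LL|Ll|ll
L/II-2 un ·: LL|Ll
L/II-3 aff I-1×I-2: ll
L/II-4 ? I-1×I-2: LL|Ll|ll
L/III-1 ? II-2×II-1: LL|Ll|ll
L/III-2 un II-2×II-1: LL|Ll
L/III-3 ? II-2×II-1: LL|Ll|ll
⇒ L over [I-1,I-2,II-1,II-2,II-3,II-4,III-1,III-2,III-3]: 182 consistent
Z/I-1 ? ·: ZZ|Zz|zz
Z/I-2 un ·: ZZ|Zz
Z/II-1 un I-1×I-2: ZZ|Zz
Z/II-2 un ·: ZZ|Zz
Z/II-3 ? I-1×I-2: ZZ|Zz|zz
Z/II-4 ? I-1×I-2: ZZ|Zz|zz
Z/III-1 ? II-2×II-1: ZZ|Zz|zz
Z/III-2 un II-2×II-1: ZZ|Zz
Z/III-3 un II-2×II-1: ZZ|Zz
⇒ Z over [I-1,I-2,II-1,II-2,II-3,II-4,III-1,III-2,III-3]: 602 consistent

II-1 ∈ {Kk LL ZZ, Kk LL Zz, Kk Ll ZZ, Kk Ll Zz, Kk ll ZZ, Kk ll Zz, kk LL ZZ, kk LL Zz, kk Ll ZZ, kk Ll Zz, kk ll ZZ, kk ll Zz}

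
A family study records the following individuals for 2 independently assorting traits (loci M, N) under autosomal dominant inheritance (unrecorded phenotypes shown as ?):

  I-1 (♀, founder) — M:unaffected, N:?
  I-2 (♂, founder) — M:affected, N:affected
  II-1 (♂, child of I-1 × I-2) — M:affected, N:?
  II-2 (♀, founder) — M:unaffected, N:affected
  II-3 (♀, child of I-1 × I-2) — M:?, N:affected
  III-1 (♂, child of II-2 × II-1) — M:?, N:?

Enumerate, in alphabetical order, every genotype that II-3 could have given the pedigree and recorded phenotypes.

II-3 ∈ {Mm NN, Mm Nn, mm NN, mm Nn}

M/I-1 un ·: mm
M/I-2 aff ·: Mm|MM
M/II-1 aff I-1×I-2: Mm
M/II-2 un ·: mm
M/II-3 ? I-1×I-2: mm|Mm
M/III-1 ? II-2×II-1: mm|Mm
⇒ M over [I-1,I-2,II-1,II-2,II-3,III-1]: 6 consistent
N/I-1 ? ·: nn|Nn|NN
N/I-2 aff ·: Nn|NN
N/II-1 ? I-1×I-2: nn|Nn|NN
N/II-2 aff ·: Nn|NN
N/II-3 aff I-1×I-2: Nn|NN
N/III-1 ? II-2×II-1: nn|Nn|NN
⇒ N over [I-1,I-2,II-1,II-2,II-3,III-1]: 70 consistent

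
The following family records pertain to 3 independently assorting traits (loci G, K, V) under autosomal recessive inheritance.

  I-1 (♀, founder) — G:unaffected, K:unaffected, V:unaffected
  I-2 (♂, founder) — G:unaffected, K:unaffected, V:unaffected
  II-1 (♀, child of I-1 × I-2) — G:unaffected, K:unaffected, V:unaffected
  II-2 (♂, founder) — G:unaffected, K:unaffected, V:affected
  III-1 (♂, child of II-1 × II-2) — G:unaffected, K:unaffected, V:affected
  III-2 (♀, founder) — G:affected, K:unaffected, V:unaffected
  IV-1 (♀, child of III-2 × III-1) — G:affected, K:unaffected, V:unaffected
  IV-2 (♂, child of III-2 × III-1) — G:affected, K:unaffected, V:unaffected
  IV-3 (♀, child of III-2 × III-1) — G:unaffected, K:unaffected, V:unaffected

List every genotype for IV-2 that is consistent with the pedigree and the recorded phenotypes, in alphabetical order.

IV-2 ∈ {gg KK Vv, gg Kk Vv}

G/I-1 un ·: GG|Gg
G/I-2 un ·: GG|Gg
G/II-1 un I-1×I-2: GG|Gg
G/II-2 un ·: GG|Gg
G/III-1 un II-1×II-2: Gg
G/III-2 aff ·: gg
G/IV-1 aff III-2×III-1: gg
G/IV-2 aff III-2×III-1: gg
G/IV-3 un III-2×III-1: Gg
⇒ G over [I-1,I-2,II-1,II-2,III-1,III-2,IV-1,IV-2,IV-3]: 10 consistent
K/I-1 un ·: KK|Kk
K/I-2 un ·: KK|Kk
K/II-1 un I-1×I-2: KK|Kk
K/II-2 un ·: KK|Kk
K/III-1 un II-1×II-2: KK|Kk
K/III-2 un ·: KK|Kk
K/IV-1 un III-2×III-1: KK|Kk
K/IV-2 un III-2×III-1: KK|Kk
K/IV-3 un III-2×III-1: KK|Kk
⇒ K over [I-1,I-2,II-1,II-2,III-1,III-2,IV-1,IV-2,IV-3]: 286 consistent
V/I-1 un ·: VV|Vv
V/I-2 un ·: VV|Vv
V/II-1 un I-1×I-2: Vv
V/II-2 aff ·: vv
V/III-1 aff II-1×II-2: vv
V/III-2 un ·: VV|Vv
V/IV-1 un III-2×III-1: Vv
V/IV-2 un III-2×III-1: Vv
V/IV-3 un III-2×III-1: Vv
⇒ V over [I-1,I-2,II-1,II-2,III-1,III-2,IV-1,IV-2,IV-3]: 6 consistent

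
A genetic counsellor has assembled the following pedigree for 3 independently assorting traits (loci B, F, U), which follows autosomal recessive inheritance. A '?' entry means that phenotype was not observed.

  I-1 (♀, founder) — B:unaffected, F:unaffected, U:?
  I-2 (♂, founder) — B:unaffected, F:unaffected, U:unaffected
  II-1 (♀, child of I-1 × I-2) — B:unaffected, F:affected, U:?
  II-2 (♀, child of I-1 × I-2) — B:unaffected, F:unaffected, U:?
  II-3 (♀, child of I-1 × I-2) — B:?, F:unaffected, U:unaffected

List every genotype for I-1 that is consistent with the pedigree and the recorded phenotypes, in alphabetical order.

I-1 ∈ {BB Ff UU, BB Ff Uu, BB Ff uu, Bb Ff UU, Bb Ff Uu, Bb Ff uu}

B/I-1 un ·: BB|Bb
B/I-2 un ·: BB|Bb
B/II-1 un I-1×I-2: BB|Bb
B/II-2 un I-1×I-2: BB|Bb
B/II-3 ? I-1×I-2: BB|Bb|bb
⇒ B over [I-1,I-2,II-1,II-2,II-3]: 29 consistent
F/I-1 un ·: Ff
F/I-2 un ·: Ff
F/II-1 aff I-1×I-2: ff
F/II-2 un I-1×I-2: FF|Ff
F/II-3 un I-1×I-2: FF|Ff
⇒ F over [I-1,I-2,II-1,II-2,II-3]: 4 consistent
U/I-1 ? ·: UU|Uu|uu
U/I-2 un ·: UU|Uu
U/II-1 ? I-1×I-2: UU|Uu|uu
U/II-2 ? I-1×I-2: UU|Uu|uu
U/II-3 un I-1×I-2: UU|Uu
⇒ U over [I-1,I-2,II-1,II-2,II-3]: 40 consistent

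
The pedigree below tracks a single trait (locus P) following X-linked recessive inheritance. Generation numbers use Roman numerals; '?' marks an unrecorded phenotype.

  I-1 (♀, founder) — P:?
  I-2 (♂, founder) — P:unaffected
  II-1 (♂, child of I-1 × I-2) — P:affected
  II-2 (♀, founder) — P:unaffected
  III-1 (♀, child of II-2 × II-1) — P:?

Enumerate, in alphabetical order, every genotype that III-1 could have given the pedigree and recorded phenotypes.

P/I-1 ? ·: X^PX^p|X^pX^p
P/I-2 un ·: X^PY
P/II-1 aff I-1×I-2: X^pY
P/II-2 un ·: X^PX^P|X^PX^p
P/III-1 ? II-2×II-1: X^PX^p|X^pX^p
⇒ P over [I-1,I-2,II-1,II-2,III-1]: 6 consistent

III-1 ∈ {X^PX^p, X^pX^p}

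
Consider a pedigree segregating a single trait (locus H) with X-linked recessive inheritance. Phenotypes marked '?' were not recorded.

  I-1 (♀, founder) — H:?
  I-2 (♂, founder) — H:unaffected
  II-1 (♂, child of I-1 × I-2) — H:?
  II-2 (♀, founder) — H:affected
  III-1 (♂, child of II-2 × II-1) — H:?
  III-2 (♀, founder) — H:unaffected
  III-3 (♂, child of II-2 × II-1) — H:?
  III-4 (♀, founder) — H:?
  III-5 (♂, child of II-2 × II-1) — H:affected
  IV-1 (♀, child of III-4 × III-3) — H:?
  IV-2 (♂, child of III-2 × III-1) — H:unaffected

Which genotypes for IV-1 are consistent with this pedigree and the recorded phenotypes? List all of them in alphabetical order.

IV-1 ∈ {X^HX^h, X^hX^h}

H/I-1 ? ·: X^HX^H|X^HX^h|X^hX^h
H/I-2 un ·: X^HY
H/II-1 ? I-1×I-2: X^HY|X^hY
H/II-2 aff ·: X^hX^h
H/III-1 ? II-2×II-1: X^hY
H/III-2 un ·: X^HX^H|X^HX^h
H/III-3 ? II-2×II-1: X^hY
H/III-4 ? ·: X^HX^H|X^HX^h|X^hX^h
H/III-5 aff II-2×II-1: X^hY
H/IV-1 ? III-4×III-3: X^HX^h|X^hX^h
H/IV-2 un III-2×III-1: X^HY
⇒ H over [I-1,I-2,II-1,II-2,III-1,III-2,III-3,III-4,III-5,IV-1,IV-2]: 32 consistent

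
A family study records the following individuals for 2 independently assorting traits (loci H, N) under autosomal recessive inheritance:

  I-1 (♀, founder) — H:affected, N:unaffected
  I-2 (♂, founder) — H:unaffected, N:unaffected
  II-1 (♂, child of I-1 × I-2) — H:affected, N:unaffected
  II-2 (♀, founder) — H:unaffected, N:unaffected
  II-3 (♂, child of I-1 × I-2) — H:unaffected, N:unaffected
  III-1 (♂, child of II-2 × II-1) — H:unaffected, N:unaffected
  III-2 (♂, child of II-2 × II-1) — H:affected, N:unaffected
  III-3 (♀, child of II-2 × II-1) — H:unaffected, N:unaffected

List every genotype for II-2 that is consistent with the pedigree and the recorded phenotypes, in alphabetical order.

II-2 ∈ {Hh NN, Hh Nn}

H/I-1 aff ·: hh
H/I-2 un ·: Hh
H/II-1 aff I-1×I-2: hh
H/II-2 un ·: Hh
H/II-3 un I-1×I-2: Hh
H/III-1 un II-2×II-1: Hh
H/III-2 aff II-2×II-1: hh
H/III-3 un II-2×II-1: Hh
⇒ H over [I-1,I-2,II-1,II-2,II-3,III-1,III-2,III-3]: 1 consistent
N/I-1 un ·: NN|Nn
N/I-2 un ·: NN|Nn
N/II-1 un I-1×I-2: NN|Nn
N/II-2 un ·: NN|Nn
N/II-3 un I-1×I-2: NN|Nn
N/III-1 un II-2×II-1: NN|Nn
N/III-2 un II-2×II-1: NN|Nn
N/III-3 un II-2×II-1: NN|Nn
⇒ N over [I-1,I-2,II-1,II-2,II-3,III-1,III-2,III-3]: 159 consistent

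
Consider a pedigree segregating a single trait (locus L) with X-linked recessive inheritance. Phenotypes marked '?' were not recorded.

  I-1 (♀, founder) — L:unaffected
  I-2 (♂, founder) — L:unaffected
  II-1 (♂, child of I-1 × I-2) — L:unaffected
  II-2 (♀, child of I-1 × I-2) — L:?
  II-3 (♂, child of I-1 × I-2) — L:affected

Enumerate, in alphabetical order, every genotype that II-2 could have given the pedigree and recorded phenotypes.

II-2 ∈ {X^LX^L, X^LX^l}

L/I-1 un ·: X^LX^l
L/I-2 un ·: X^LY
L/II-1 un I-1×I-2: X^LY
L/II-2 ? I-1×I-2: X^LX^L|X^LX^l
L/II-3 aff I-1×I-2: X^lY
⇒ L over [I-1,I-2,II-1,II-2,II-3]: 2 consistent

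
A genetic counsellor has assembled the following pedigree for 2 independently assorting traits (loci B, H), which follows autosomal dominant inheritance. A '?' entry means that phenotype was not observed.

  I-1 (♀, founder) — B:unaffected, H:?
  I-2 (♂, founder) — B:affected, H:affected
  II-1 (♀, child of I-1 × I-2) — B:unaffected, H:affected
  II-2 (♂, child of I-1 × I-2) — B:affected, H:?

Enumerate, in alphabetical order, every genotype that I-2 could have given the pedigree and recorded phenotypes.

I-2 ∈ {Bb HH, Bb Hh}

B/I-1 un ·: bb
B/I-2 aff ·: Bb
B/II-1 un I-1×I-2: bb
B/II-2 aff I-1×I-2: Bb
⇒ B over [I-1,I-2,II-1,II-2]: 1 consistent
H/I-1 ? ·: hh|Hh|HH
H/I-2 aff ·: Hh|HH
H/II-1 aff I-1×I-2: Hh|HH
H/II-2 ? I-1×I-2: hh|Hh|HH
⇒ H over [I-1,I-2,II-1,II-2]: 18 consistent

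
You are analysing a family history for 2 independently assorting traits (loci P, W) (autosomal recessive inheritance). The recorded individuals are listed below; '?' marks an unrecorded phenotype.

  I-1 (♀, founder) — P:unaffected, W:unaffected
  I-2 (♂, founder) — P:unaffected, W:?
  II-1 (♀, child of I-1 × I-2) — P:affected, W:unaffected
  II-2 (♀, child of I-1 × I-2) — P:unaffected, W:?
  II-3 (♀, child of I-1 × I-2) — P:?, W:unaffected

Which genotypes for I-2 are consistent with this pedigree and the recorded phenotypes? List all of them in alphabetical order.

P/I-1 un ·: Pp
P/I-2 un ·: Pp
P/II-1 aff I-1×I-2: pp
P/II-2 un I-1×I-2: PP|Pp
P/II-3 ? I-1×I-2: PP|Pp|pp
⇒ P over [I-1,I-2,II-1,II-2,II-3]: 6 consistent
W/I-1 un ·: WW|Ww
W/I-2 ? ·: WW|Ww|ww
W/II-1 un I-1×I-2: WW|Ww
W/II-2 ? I-1×I-2: WW|Ww|ww
W/II-3 un I-1×I-2: WW|Ww
⇒ W over [I-1,I-2,II-1,II-2,II-3]: 32 consistent

I-2 ∈ {Pp WW, Pp Ww, Pp ww}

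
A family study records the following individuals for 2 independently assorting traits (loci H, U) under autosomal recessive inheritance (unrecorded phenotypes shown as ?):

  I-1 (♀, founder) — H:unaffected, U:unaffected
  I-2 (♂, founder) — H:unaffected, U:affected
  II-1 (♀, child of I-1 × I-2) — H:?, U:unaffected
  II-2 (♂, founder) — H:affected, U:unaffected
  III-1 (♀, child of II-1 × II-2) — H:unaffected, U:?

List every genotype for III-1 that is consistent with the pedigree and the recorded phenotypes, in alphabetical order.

III-1 ∈ {Hh UU, Hh Uu, Hh uu}

H/I-1 un ·: HH|Hh
H/I-2 un ·: HH|Hh
H/II-1 ? I-1×I-2: HH|Hh
H/II-2 aff ·: hh
H/III-1 un II-1×II-2: Hh
⇒ H over [I-1,I-2,II-1,II-2,III-1]: 7 consistent
U/I-1 un ·: UU|Uu
U/I-2 aff ·: uu
U/II-1 un I-1×I-2: Uu
U/II-2 un ·: UU|Uu
U/III-1 ? II-1×II-2: UU|Uu|uu
⇒ U over [I-1,I-2,II-1,II-2,III-1]: 10 consistent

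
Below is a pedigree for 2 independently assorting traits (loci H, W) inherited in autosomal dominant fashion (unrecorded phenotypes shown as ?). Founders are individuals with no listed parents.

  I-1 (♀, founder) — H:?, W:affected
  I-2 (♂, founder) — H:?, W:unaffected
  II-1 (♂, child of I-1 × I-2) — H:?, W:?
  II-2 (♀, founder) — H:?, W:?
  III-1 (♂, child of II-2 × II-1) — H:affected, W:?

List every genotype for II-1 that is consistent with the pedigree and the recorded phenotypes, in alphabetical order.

II-1 ∈ {HH Ww, HH ww, Hh Ww, Hh ww, hh Ww, hh ww}

H/I-1 ? ·: hh|Hh|HH
H/I-2 ? ·: hh|Hh|HH
H/II-1 ? I-1×I-2: hh|Hh|HH
H/II-2 ? ·: hh|Hh|HH
H/III-1 aff II-2×II-1: Hh|HH
⇒ H over [I-1,I-2,II-1,II-2,III-1]: 59 consistent
W/I-1 aff ·: Ww|WW
W/I-2 un ·: ww
W/II-1 ? I-1×I-2: ww|Ww
W/II-2 ? ·: ww|Ww|WW
W/III-1 ? II-2×II-1: ww|Ww|WW
⇒ W over [I-1,I-2,II-1,II-2,III-1]: 18 consistent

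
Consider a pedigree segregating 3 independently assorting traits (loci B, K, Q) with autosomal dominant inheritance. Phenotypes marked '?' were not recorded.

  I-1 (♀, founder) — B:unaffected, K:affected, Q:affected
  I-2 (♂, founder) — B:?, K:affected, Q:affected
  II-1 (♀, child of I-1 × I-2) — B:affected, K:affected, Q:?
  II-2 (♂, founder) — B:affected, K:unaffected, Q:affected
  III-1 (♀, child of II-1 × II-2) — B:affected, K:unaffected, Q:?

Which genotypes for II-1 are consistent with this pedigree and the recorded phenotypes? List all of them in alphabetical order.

II-1 ∈ {Bb Kk QQ, Bb Kk Qq, Bb Kk qq}

B/I-1 un ·: bb
B/I-2 ? ·: Bb|BB
B/II-1 aff I-1×I-2: Bb
B/II-2 aff ·: Bb|BB
B/III-1 aff II-1×II-2: Bb|BB
⇒ B over [I-1,I-2,II-1,II-2,III-1]: 8 consistent
K/I-1 aff ·: Kk|KK
K/I-2 aff ·: Kk|KK
K/II-1 aff I-1×I-2: Kk
K/II-2 un ·: kk
K/III-1 un II-1×II-2: kk
⇒ K over [I-1,I-2,II-1,II-2,III-1]: 3 consistent
Q/I-1 aff ·: Qq|QQ
Q/I-2 aff ·: Qq|QQ
Q/II-1 ? I-1×I-2: qq|Qq|QQ
Q/II-2 aff ·: Qq|QQ
Q/III-1 ? II-1×II-2: qq|Qq|QQ
⇒ Q over [I-1,I-2,II-1,II-2,III-1]: 30 consistent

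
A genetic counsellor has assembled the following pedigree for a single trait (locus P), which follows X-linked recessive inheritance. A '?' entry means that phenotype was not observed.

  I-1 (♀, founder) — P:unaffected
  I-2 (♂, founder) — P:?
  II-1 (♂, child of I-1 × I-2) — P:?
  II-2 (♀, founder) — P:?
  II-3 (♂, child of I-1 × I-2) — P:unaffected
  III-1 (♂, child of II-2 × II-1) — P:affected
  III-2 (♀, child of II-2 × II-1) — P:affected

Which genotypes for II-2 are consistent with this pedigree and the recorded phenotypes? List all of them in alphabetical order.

II-2 ∈ {X^PX^p, X^pX^p}

P/I-1 un ·: X^PX^p
P/I-2 ? ·: X^PY|X^pY
P/II-1 ? I-1×I-2: X^pY
P/II-2 ? ·: X^PX^p|X^pX^p
P/II-3 un I-1×I-2: X^PY
P/III-1 aff II-2×II-1: X^pY
P/III-2 aff II-2×II-1: X^pX^p
⇒ P over [I-1,I-2,II-1,II-2,II-3,III-1,III-2]: 4 consistent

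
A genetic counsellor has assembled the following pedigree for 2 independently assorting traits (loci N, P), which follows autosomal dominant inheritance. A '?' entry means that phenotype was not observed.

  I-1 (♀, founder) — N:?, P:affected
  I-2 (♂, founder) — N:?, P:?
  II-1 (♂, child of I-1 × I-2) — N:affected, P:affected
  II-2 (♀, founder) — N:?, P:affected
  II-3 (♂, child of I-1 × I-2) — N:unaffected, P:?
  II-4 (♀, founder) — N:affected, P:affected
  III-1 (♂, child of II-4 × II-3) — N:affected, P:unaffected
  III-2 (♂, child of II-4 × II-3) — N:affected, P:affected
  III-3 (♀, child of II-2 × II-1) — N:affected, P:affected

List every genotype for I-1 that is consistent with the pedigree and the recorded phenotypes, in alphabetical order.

I-1 ∈ {Nn PP, Nn Pp, nn PP, nn Pp}

N/I-1 ? ·: nn|Nn
N/I-2 ? ·: nn|Nn
N/II-1 aff I-1×I-2: Nn|NN
N/II-2 ? ·: nn|Nn|NN
N/II-3 un I-1×I-2: nn
N/II-4 aff ·: Nn|NN
N/III-1 aff II-4×II-3: Nn
N/III-2 aff II-4×II-3: Nn
N/III-3 aff II-2×II-1: Nn|NN
⇒ N over [I-1,I-2,II-1,II-2,II-3,II-4,III-1,III-2,III-3]: 38 consistent
P/I-1 aff ·: Pp|PP
P/I-2 ? ·: pp|Pp|PP
P/II-1 aff I-1×I-2: Pp|PP
P/II-2 aff ·: Pp|PP
P/II-3 ? I-1×I-2: pp|Pp
P/II-4 aff ·: Pp
P/III-1 un II-4×II-3: pp
P/III-2 aff II-4×II-3: Pp|PP
P/III-3 aff II-2×II-1: Pp|PP
⇒ P over [I-1,I-2,II-1,II-2,II-3,II-4,III-1,III-2,III-3]: 69 consistent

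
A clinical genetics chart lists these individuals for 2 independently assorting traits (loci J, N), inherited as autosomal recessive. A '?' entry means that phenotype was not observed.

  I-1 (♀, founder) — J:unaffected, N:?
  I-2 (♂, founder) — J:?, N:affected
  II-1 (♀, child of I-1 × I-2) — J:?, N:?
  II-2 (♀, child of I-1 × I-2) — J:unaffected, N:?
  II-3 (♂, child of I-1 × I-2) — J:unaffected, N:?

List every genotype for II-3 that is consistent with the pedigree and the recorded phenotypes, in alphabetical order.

II-3 ∈ {JJ Nn, JJ nn, Jj Nn, Jj nn}

J/I-1 un ·: JJ|Jj
J/I-2 ? ·: JJ|Jj|jj
J/II-1 ? I-1×I-2: JJ|Jj|jj
J/II-2 un I-1×I-2: JJ|Jj
J/II-3 un I-1×I-2: JJ|Jj
⇒ J over [I-1,I-2,II-1,II-2,II-3]: 32 consistent
N/I-1 ? ·: NN|Nn|nn
N/I-2 aff ·: nn
N/II-1 ? I-1×I-2: Nn|nn
N/II-2 ? I-1×I-2: Nn|nn
N/II-3 ? I-1×I-2: Nn|nn
⇒ N over [I-1,I-2,II-1,II-2,II-3]: 10 consistent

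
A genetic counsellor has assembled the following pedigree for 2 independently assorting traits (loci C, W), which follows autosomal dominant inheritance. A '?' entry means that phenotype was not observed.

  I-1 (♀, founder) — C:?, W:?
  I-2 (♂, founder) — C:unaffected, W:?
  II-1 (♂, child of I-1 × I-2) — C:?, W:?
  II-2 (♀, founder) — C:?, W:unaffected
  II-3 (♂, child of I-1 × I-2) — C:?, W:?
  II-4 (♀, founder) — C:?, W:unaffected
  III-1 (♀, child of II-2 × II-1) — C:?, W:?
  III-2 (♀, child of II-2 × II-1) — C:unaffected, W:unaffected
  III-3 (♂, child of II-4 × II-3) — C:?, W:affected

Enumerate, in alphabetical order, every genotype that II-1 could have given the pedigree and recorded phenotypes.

II-1 ∈ {Cc Ww, Cc ww, cc Ww, cc ww}

C/I-1 ? ·: cc|Cc|CC
C/I-2 un ·: cc
C/II-1 ? I-1×I-2: cc|Cc
C/II-2 ? ·: cc|Cc
C/II-3 ? I-1×I-2: cc|Cc
C/II-4 ? ·: cc|Cc|CC
C/III-1 ? II-2×II-1: cc|Cc|CC
C/III-2 un II-2×II-1: cc
C/III-3 ? II-4×II-3: cc|Cc|CC
⇒ C over [I-1,I-2,II-1,II-2,II-3,II-4,III-1,III-2,III-3]: 135 consistent
W/I-1 ? ·: ww|Ww|WW
W/I-2 ? ·: ww|Ww|WW
W/II-1 ? I-1×I-2: ww|Ww
W/II-2 un ·: ww
W/II-3 ? I-1×I-2: Ww|WW
W/II-4 un ·: ww
W/III-1 ? II-2×II-1: ww|Ww
W/III-2 un II-2×II-1: ww
W/III-3 aff II-4×II-3: Ww
⇒ W over [I-1,I-2,II-1,II-2,II-3,II-4,III-1,III-2,III-3]: 24 consistent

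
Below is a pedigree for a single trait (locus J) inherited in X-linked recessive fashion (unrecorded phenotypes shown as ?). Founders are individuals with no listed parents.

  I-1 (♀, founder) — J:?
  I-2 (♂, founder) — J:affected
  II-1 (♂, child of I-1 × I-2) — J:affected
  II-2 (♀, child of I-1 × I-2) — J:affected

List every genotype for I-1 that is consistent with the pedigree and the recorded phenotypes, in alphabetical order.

I-1 ∈ {X^JX^j, X^jX^j}

J/I-1 ? ·: X^JX^j|X^jX^j
J/I-2 aff ·: X^jY
J/II-1 aff I-1×I-2: X^jY
J/II-2 aff I-1×I-2: X^jX^j
⇒ J over [I-1,I-2,II-1,II-2]: 2 consistent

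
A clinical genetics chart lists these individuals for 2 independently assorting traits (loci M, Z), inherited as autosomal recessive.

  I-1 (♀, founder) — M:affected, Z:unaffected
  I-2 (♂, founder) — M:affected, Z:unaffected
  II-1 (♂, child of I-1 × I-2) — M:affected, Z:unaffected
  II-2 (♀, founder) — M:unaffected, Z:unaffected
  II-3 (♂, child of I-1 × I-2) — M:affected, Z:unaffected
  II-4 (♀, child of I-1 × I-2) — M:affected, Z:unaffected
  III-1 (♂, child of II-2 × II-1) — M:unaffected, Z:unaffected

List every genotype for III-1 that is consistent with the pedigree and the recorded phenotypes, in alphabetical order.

III-1 ∈ {Mm ZZ, Mm Zz}

M/I-1 aff ·: mm
M/I-2 aff ·: mm
M/II-1 aff I-1×I-2: mm
M/II-2 un ·: MM|Mm
M/II-3 aff I-1×I-2: mm
M/II-4 aff I-1×I-2: mm
M/III-1 un II-2×II-1: Mm
⇒ M over [I-1,I-2,II-1,II-2,II-3,II-4,III-1]: 2 consistent
Z/I-1 un ·: ZZ|Zz
Z/I-2 un ·: ZZ|Zz
Z/II-1 un I-1×I-2: ZZ|Zz
Z/II-2 un ·: ZZ|Zz
Z/II-3 un I-1×I-2: ZZ|Zz
Z/II-4 un I-1×I-2: ZZ|Zz
Z/III-1 un II-2×II-1: ZZ|Zz
⇒ Z over [I-1,I-2,II-1,II-2,II-3,II-4,III-1]: 87 consistent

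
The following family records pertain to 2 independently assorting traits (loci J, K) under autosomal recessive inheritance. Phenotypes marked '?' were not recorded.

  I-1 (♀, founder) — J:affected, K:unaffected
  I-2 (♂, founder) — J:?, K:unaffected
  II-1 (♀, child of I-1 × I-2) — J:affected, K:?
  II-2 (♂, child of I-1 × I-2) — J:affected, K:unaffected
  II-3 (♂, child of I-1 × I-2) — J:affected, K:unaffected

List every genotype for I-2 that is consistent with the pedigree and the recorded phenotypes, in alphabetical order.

J/I-1 aff ·: jj
J/I-2 ? ·: Jj|jj
J/II-1 aff I-1×I-2: jj
J/II-2 aff I-1×I-2: jj
J/II-3 aff I-1×I-2: jj
⇒ J over [I-1,I-2,II-1,II-2,II-3]: 2 consistent
K/I-1 un ·: KK|Kk
K/I-2 un ·: KK|Kk
K/II-1 ? I-1×I-2: KK|Kk|kk
K/II-2 un I-1×I-2: KK|Kk
K/II-3 un I-1×I-2: KK|Kk
⇒ K over [I-1,I-2,II-1,II-2,II-3]: 29 consistent

I-2 ∈ {Jj KK, Jj Kk, jj KK, jj Kk}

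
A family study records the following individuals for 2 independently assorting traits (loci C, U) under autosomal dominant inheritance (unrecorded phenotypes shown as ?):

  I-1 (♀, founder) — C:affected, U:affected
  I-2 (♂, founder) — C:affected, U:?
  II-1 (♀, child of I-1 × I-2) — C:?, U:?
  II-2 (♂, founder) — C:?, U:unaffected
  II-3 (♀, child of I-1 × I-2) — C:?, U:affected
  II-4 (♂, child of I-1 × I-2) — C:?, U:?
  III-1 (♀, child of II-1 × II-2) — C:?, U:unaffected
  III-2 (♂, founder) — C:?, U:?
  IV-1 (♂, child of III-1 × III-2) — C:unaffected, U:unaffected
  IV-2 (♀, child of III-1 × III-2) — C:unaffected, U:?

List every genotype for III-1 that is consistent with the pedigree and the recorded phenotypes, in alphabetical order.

C/I-1 aff ·: Cc|CC
C/I-2 aff ·: Cc|CC
C/II-1 ? I-1×I-2: cc|Cc|CC
C/II-2 ? ·: cc|Cc|CC
C/II-3 ? I-1×I-2: cc|Cc|CC
C/II-4 ? I-1×I-2: cc|Cc|CC
C/III-1 ? II-1×II-2: cc|Cc
C/III-2 ? ·: cc|Cc
C/IV-1 un III-1×III-2: cc
C/IV-2 un III-1×III-2: cc
⇒ C over [I-1,I-2,II-1,II-2,II-3,II-4,III-1,III-2,IV-1,IV-2]: 314 consistent
U/I-1 aff ·: Uu|UU
U/I-2 ? ·: uu|Uu|UU
U/II-1 ? I-1×I-2: uu|Uu
U/II-2 un ·: uu
U/II-3 aff I-1×I-2: Uu|UU
U/II-4 ? I-1×I-2: uu|Uu|UU
U/III-1 un II-1×II-2: uu
U/III-2 ? ·: uu|Uu
U/IV-1 un III-1×III-2: uu
U/IV-2 ? III-1×III-2: uu|Uu
⇒ U over [I-1,I-2,II-1,II-2,II-3,II-4,III-1,III-2,IV-1,IV-2]: 75 consistent

III-1 ∈ {Cc uu, cc uu}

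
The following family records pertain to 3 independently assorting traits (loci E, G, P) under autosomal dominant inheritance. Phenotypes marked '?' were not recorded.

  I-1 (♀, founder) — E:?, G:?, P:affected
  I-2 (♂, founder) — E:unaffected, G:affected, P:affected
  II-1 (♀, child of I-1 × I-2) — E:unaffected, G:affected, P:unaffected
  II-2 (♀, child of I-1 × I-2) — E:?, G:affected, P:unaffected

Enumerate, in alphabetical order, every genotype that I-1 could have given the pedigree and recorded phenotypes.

E/I-1 ? ·: ee|Ee
E/I-2 un ·: ee
E/II-1 un I-1×I-2: ee
E/II-2 ? I-1×I-2: ee|Ee
⇒ E over [I-1,I-2,II-1,II-2]: 3 consistent
G/I-1 ? ·: gg|Gg|GG
G/I-2 aff ·: Gg|GG
G/II-1 aff I-1×I-2: Gg|GG
G/II-2 aff I-1×I-2: Gg|GG
⇒ G over [I-1,I-2,II-1,II-2]: 15 consistent
P/I-1 aff ·: Pp
P/I-2 aff ·: Pp
P/II-1 un I-1×I-2: pp
P/II-2 un I-1×I-2: pp
⇒ P over [I-1,I-2,II-1,II-2]: 1 consistent

I-1 ∈ {Ee GG Pp, Ee Gg Pp, Ee gg Pp, ee GG Pp, ee Gg Pp, ee gg Pp}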